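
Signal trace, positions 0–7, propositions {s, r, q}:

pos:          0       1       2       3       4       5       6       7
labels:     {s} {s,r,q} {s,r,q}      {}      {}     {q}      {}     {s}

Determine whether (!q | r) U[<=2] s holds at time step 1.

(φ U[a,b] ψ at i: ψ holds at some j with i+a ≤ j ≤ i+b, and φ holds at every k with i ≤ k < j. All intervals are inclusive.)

Yes

Need some j in [1,3] with s, and (!q | r) at every k in [1,j-1].
  j=1: s holds; no prefix to check → satisfied.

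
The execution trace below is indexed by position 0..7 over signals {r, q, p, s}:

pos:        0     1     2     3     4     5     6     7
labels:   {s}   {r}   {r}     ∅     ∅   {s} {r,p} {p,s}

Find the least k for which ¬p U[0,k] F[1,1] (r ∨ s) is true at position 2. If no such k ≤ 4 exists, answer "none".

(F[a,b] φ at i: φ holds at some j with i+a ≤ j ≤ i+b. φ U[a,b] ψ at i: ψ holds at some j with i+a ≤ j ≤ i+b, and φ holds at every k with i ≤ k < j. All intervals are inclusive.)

2

Need earliest j ≥ 2 with F[1,1] (r ∨ s), and ¬p at every k in [2,j-1].
  j=2: rhs fails.
  j=3: rhs fails.
  j=4: rhs holds; lhs holds on [2,3]. k = 2.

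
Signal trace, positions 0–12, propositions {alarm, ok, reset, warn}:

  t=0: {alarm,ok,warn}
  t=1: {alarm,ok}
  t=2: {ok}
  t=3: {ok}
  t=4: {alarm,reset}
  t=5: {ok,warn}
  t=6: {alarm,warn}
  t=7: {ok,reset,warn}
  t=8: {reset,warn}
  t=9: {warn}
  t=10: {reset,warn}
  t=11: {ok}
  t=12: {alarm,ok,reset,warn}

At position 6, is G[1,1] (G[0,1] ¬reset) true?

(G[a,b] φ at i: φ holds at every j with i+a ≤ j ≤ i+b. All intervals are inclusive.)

Check G[0,1] ¬reset at every j in [7,7]:
  j=7: fails at 7
Fails at j=7 → formula fails.

No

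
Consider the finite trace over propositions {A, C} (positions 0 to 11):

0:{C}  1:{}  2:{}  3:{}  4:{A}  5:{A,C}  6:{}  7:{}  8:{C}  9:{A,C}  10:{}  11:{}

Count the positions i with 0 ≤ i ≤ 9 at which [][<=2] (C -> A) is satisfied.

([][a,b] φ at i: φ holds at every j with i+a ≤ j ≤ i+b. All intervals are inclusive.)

Evaluate at each i in [0,9]:
  i=0: ✗ (fails at j=0)
  i=1: ✓ (all of [1,3])
  i=2: ✓ (all of [2,4])
  i=3: ✓ (all of [3,5])
  i=4: ✓ (all of [4,6])
  i=5: ✓ (all of [5,7])
  i=6: ✗ (fails at j=8)
  i=7: ✗ (fails at j=8)
  i=8: ✗ (fails at j=8)
  i=9: ✓ (all of [9,11])
Positions where it holds: {1, 2, 3, 4, 5, 9} → 6.

6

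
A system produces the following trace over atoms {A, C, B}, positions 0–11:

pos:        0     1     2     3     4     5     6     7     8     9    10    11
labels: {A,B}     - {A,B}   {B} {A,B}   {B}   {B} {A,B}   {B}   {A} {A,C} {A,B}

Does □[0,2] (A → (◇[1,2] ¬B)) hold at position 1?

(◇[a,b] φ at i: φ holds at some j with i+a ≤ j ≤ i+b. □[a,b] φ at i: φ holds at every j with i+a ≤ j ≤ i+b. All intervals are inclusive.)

Check (A → (◇[1,2] ¬B)) at every j in [1,3]:
  j=1: antecedent false → ✓
  j=2: antecedent true; consequent fails (none in [3,4]) → ✗
  j=3: antecedent false → ✓
Fails at j=2 → formula fails.

No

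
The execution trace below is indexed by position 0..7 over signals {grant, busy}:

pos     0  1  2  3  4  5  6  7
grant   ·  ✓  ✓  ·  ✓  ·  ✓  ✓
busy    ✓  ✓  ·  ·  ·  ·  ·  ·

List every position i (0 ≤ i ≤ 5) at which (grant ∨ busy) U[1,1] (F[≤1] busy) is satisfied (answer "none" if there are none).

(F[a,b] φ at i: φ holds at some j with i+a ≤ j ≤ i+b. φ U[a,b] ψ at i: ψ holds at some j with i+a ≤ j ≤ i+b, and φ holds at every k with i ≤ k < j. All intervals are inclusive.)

Evaluate at each i in [0,5]:
  i=0: ✓ (rhs at j=1; lhs holds on [0,0])
  i=1: ✗ (no rhs in [2,2])
  i=2: ✗ (no rhs in [3,3])
  i=3: ✗ (no rhs in [4,4])
  i=4: ✗ (no rhs in [5,5])
  i=5: ✗ (no rhs in [6,6])

0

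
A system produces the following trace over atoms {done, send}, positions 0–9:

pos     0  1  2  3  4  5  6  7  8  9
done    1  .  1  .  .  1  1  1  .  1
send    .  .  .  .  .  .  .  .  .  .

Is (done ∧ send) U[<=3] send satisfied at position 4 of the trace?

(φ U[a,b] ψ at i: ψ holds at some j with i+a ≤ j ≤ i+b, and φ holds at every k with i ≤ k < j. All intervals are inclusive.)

Does not hold

Need some j in [4,7] with send, and (done ∧ send) at every k in [4,j-1].
  j=4: send false.
  j=5: send false.
  j=6: send false.
  j=7: send false.
No j in the window works → until fails.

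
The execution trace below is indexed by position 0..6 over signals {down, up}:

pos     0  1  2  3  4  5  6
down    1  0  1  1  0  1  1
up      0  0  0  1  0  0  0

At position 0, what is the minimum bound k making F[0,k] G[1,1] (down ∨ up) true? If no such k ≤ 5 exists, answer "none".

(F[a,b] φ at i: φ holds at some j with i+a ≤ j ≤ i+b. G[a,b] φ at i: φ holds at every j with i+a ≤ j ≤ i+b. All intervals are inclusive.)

Scan j = 0,1,… for G[1,1] (down ∨ up):
  j=0: fails
  j=1: holds
First hit at j=1, so smallest k = 1-0 = 1.

1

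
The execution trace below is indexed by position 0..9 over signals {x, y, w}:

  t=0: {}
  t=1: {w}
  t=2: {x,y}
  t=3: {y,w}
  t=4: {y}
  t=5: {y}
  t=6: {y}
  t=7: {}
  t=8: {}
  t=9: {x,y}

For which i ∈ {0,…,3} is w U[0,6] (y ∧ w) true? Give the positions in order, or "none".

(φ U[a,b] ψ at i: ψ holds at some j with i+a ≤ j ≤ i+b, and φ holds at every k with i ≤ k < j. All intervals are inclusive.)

Evaluate at each i in [0,3]:
  i=0: ✗ (lhs fails at k=0 before rhs at j=3)
  i=1: ✗ (lhs fails at k=2 before rhs at j=3)
  i=2: ✗ (lhs fails at k=2 before rhs at j=3)
  i=3: ✓ (rhs at j=3)

3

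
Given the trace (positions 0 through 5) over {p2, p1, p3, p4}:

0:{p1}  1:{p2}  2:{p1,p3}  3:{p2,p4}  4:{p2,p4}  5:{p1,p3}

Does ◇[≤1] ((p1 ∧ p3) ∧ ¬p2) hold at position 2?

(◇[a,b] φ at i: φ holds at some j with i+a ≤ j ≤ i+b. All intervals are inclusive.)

Check ((p1 ∧ p3) ∧ ¬p2) at each j in [2,3]:
  j=2: true
  j=3: false
Found at j=2 → formula holds.

Holds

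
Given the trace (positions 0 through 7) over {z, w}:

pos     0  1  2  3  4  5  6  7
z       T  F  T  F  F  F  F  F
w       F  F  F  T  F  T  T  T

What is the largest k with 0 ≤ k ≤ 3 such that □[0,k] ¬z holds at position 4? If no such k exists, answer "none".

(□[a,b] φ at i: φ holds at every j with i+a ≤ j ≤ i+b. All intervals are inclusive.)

3

¬z must hold from j=4 onward; find where it first fails.
  j=4: holds
  j=5: holds
  j=6: holds
  j=7: holds
Holds through j=7; largest k = 3.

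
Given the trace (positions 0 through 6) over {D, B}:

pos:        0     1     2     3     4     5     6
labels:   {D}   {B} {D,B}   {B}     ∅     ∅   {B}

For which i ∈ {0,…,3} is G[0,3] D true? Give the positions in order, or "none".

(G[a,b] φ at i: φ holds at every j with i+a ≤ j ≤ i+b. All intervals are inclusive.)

Evaluate at each i in [0,3]:
  i=0: ✗ (fails at j=1)
  i=1: ✗ (fails at j=1)
  i=2: ✗ (fails at j=3)
  i=3: ✗ (fails at j=3)

none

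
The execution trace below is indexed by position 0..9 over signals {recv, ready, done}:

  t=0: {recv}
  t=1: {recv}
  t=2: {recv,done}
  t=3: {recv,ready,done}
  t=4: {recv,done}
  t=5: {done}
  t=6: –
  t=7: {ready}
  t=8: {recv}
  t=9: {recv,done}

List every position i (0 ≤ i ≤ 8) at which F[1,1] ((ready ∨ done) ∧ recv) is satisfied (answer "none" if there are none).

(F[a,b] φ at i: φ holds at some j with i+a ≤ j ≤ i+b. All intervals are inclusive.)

Evaluate at each i in [0,8]:
  i=0: ✗ (none in [1,1])
  i=1: ✓ (witness j=2)
  i=2: ✓ (witness j=3)
  i=3: ✓ (witness j=4)
  i=4: ✗ (none in [5,5])
  i=5: ✗ (none in [6,6])
  i=6: ✗ (none in [7,7])
  i=7: ✗ (none in [8,8])
  i=8: ✓ (witness j=9)

1, 2, 3, 8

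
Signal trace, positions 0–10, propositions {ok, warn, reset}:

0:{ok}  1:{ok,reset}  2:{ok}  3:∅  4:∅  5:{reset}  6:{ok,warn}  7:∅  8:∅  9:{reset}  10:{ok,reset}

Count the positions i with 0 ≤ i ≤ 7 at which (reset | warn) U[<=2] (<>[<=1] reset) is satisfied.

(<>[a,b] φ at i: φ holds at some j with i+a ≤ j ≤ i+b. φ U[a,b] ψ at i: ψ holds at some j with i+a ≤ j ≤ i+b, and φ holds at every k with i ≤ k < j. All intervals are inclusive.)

Evaluate at each i in [0,7]:
  i=0: ✓ (rhs at j=0)
  i=1: ✓ (rhs at j=1)
  i=2: ✗ (lhs fails at k=2 before rhs at j=4)
  i=3: ✗ (lhs fails at k=3 before rhs at j=4)
  i=4: ✓ (rhs at j=4)
  i=5: ✓ (rhs at j=5)
  i=6: ✗ (lhs fails at k=7 before rhs at j=8)
  i=7: ✗ (lhs fails at k=7 before rhs at j=8)
Positions where it holds: {0, 1, 4, 5} → 4.

4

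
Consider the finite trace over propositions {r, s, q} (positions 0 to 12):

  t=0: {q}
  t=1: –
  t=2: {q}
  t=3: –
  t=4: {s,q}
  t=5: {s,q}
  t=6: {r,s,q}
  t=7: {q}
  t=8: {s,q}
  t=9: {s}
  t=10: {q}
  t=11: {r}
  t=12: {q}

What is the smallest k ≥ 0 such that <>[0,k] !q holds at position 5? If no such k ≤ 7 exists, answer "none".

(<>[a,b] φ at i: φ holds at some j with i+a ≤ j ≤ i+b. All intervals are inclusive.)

Scan j = 5,6,… for !q:
  j=5: fails
  j=6: fails
  j=7: fails
  j=8: fails
  j=9: holds
First hit at j=9, so smallest k = 9-5 = 4.

4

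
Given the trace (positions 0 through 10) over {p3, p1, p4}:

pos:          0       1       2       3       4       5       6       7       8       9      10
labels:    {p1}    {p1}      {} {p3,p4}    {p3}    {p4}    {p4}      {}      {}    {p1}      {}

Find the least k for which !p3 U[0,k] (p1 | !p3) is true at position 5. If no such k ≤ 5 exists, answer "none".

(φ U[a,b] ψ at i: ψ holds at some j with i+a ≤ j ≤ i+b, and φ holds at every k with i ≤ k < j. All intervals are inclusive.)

0

Need earliest j ≥ 5 with (p1 | !p3), and !p3 at every k in [5,j-1].
  j=5: rhs holds (empty prefix). k = 0.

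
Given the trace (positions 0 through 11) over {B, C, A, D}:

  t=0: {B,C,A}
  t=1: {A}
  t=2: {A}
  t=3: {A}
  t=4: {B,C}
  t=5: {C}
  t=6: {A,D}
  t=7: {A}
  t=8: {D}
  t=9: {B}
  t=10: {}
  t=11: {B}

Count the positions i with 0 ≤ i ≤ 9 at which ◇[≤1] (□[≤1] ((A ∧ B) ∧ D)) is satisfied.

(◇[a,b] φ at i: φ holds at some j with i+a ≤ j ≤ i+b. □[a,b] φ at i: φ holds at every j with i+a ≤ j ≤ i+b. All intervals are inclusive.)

Evaluate at each i in [0,9]:
  i=0: ✗ (none in [0,1])
  i=1: ✗ (none in [1,2])
  i=2: ✗ (none in [2,3])
  i=3: ✗ (none in [3,4])
  i=4: ✗ (none in [4,5])
  i=5: ✗ (none in [5,6])
  i=6: ✗ (none in [6,7])
  i=7: ✗ (none in [7,8])
  i=8: ✗ (none in [8,9])
  i=9: ✗ (none in [9,10])
Positions where it holds: {} → 0.

0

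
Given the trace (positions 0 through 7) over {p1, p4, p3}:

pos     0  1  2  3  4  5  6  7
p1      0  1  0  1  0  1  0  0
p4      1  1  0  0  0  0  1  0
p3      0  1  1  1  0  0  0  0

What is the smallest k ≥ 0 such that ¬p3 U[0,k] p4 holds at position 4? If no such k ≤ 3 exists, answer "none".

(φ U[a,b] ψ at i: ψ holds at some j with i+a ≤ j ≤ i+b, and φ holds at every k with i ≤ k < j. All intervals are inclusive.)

2

Need earliest j ≥ 4 with p4, and ¬p3 at every k in [4,j-1].
  j=4: rhs fails.
  j=5: rhs fails.
  j=6: rhs holds; lhs holds on [4,5]. k = 2.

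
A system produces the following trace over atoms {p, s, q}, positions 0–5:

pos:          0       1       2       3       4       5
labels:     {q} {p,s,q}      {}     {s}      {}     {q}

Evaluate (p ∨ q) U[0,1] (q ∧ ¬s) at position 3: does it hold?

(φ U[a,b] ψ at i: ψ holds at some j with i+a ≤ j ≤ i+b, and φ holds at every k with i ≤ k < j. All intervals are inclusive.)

Need some j in [3,4] with (q ∧ ¬s), and (p ∨ q) at every k in [3,j-1].
  j=3: (q ∧ ¬s) false.
  j=4: (q ∧ ¬s) false.
No j in the window works → until fails.

Does not hold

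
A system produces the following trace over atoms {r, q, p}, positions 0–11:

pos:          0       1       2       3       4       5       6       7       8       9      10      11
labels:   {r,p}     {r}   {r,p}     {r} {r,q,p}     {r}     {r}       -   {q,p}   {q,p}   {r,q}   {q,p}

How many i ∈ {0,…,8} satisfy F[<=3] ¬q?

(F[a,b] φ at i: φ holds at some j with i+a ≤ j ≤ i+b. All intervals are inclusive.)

Evaluate at each i in [0,8]:
  i=0: ✓ (witness j=0)
  i=1: ✓ (witness j=1)
  i=2: ✓ (witness j=2)
  i=3: ✓ (witness j=3)
  i=4: ✓ (witness j=5)
  i=5: ✓ (witness j=5)
  i=6: ✓ (witness j=6)
  i=7: ✓ (witness j=7)
  i=8: ✗ (none in [8,11])
Positions where it holds: {0, 1, 2, 3, 4, 5, 6, 7} → 8.

8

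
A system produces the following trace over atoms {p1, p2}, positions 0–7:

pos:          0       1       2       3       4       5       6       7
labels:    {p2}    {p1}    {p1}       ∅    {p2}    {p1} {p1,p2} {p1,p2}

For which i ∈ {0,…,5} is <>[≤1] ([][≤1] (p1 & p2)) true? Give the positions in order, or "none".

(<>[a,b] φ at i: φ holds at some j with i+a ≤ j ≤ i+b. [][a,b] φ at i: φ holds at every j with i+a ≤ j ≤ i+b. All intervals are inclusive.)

5

Evaluate at each i in [0,5]:
  i=0: ✗ (none in [0,1])
  i=1: ✗ (none in [1,2])
  i=2: ✗ (none in [2,3])
  i=3: ✗ (none in [3,4])
  i=4: ✗ (none in [4,5])
  i=5: ✓ (witness j=6)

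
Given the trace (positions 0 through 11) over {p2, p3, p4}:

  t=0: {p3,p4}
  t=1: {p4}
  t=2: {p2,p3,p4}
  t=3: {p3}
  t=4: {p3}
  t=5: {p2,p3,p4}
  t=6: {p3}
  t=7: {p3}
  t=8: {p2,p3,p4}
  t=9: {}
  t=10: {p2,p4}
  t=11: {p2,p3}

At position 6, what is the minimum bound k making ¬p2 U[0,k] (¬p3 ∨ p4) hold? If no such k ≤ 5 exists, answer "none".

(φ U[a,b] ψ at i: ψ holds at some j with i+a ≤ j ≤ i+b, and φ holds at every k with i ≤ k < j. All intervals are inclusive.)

Need earliest j ≥ 6 with (¬p3 ∨ p4), and ¬p2 at every k in [6,j-1].
  j=6: rhs fails.
  j=7: rhs fails.
  j=8: rhs holds; lhs holds on [6,7]. k = 2.

2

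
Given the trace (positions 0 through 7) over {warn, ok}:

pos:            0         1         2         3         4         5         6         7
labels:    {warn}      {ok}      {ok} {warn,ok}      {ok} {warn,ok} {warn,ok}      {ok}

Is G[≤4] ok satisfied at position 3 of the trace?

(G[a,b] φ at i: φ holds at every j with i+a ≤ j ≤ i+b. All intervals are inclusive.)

Check ok at every j in [3,7]:
  j=3: true
  j=4: true
  j=5: true
  j=6: true
  j=7: true
All positions satisfy it → formula holds.

Yes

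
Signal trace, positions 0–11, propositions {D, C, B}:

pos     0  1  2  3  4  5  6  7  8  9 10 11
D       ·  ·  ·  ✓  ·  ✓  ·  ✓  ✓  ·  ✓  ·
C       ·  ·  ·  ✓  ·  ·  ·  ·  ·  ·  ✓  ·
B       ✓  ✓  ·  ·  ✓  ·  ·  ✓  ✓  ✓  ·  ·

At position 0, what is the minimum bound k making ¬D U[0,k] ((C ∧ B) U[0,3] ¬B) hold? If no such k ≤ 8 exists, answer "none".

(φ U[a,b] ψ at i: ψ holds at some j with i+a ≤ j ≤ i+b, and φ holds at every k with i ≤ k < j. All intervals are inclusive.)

2

Need earliest j ≥ 0 with ((C ∧ B) U[0,3] ¬B), and ¬D at every k in [0,j-1].
  j=0: rhs fails.
  j=1: rhs fails.
  j=2: rhs holds; lhs holds on [0,1]. k = 2.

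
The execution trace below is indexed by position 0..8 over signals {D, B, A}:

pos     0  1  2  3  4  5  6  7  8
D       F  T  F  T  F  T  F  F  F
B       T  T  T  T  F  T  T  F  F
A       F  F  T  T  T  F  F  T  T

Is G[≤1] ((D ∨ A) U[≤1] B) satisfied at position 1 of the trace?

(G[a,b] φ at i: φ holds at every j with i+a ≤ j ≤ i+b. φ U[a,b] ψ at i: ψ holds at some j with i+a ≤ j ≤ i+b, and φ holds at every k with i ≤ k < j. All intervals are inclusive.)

Holds

Check ((D ∨ A) U[≤1] B) at every j in [1,2]:
  j=1: holds
  j=2: holds
All positions satisfy it → formula holds.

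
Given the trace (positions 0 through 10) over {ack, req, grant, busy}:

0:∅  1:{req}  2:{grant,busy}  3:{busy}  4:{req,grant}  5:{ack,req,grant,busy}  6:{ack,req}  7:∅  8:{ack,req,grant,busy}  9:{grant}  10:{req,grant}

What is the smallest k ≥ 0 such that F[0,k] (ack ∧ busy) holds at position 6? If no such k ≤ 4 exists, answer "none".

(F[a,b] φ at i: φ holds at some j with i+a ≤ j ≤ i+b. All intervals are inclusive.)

2

Scan j = 6,7,… for (ack ∧ busy):
  j=6: fails
  j=7: fails
  j=8: holds
First hit at j=8, so smallest k = 8-6 = 2.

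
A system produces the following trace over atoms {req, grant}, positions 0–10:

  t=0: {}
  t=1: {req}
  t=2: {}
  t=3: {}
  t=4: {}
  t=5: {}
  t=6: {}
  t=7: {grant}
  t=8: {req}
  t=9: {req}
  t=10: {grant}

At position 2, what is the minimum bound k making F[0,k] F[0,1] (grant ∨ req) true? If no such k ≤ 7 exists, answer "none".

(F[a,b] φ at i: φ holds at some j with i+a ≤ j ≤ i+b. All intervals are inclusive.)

Scan j = 2,3,… for F[0,1] (grant ∨ req):
  j=2: fails
  j=3: fails
  j=4: fails
  j=5: fails
  j=6: holds
First hit at j=6, so smallest k = 6-2 = 4.

4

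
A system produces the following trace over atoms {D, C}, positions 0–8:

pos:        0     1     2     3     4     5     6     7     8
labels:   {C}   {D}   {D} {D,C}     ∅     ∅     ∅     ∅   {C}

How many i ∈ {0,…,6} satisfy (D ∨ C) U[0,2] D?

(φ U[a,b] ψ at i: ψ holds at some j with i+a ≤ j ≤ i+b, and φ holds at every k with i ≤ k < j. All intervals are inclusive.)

4

Evaluate at each i in [0,6]:
  i=0: ✓ (rhs at j=1; lhs holds on [0,0])
  i=1: ✓ (rhs at j=1)
  i=2: ✓ (rhs at j=2)
  i=3: ✓ (rhs at j=3)
  i=4: ✗ (no rhs in [4,6])
  i=5: ✗ (no rhs in [5,7])
  i=6: ✗ (no rhs in [6,8])
Positions where it holds: {0, 1, 2, 3} → 4.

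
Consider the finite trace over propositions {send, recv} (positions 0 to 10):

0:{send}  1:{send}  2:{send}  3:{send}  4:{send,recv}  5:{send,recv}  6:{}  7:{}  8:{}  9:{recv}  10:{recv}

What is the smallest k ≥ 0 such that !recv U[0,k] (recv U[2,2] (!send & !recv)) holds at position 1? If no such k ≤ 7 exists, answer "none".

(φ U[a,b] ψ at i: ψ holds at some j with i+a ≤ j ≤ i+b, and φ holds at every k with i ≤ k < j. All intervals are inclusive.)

3

Need earliest j ≥ 1 with (recv U[2,2] (!send & !recv)), and !recv at every k in [1,j-1].
  j=1: rhs fails.
  j=2: rhs fails.
  j=3: rhs fails.
  j=4: rhs holds; lhs holds on [1,3]. k = 3.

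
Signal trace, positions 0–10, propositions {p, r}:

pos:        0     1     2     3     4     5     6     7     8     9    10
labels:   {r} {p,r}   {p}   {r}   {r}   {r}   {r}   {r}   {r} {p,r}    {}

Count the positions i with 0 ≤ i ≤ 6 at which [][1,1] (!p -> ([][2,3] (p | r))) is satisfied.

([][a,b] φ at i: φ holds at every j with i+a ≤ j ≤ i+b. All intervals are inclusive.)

6

Evaluate at each i in [0,6]:
  i=0: ✓ (all of [1,1])
  i=1: ✓ (all of [2,2])
  i=2: ✓ (all of [3,3])
  i=3: ✓ (all of [4,4])
  i=4: ✓ (all of [5,5])
  i=5: ✓ (all of [6,6])
  i=6: ✗ (fails at j=7)
Positions where it holds: {0, 1, 2, 3, 4, 5} → 6.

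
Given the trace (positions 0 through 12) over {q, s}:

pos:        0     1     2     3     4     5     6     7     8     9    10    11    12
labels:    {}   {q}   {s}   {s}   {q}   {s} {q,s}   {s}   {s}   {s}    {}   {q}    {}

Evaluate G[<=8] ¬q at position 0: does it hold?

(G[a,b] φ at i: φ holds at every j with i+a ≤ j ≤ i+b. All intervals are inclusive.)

Does not hold

Check ¬q at every j in [0,8]:
  j=0: true
  j=1: false
  j=2: true
  j=3: true
  j=4: false
  j=5: true
  j=6: false
  j=7: true
  j=8: true
Fails at j=1 → formula fails.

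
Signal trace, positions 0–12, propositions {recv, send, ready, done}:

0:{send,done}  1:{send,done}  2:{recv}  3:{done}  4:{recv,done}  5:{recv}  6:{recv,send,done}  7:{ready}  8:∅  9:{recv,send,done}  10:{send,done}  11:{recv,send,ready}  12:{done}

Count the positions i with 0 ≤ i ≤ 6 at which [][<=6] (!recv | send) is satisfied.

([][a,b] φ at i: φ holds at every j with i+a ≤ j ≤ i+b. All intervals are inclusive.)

Evaluate at each i in [0,6]:
  i=0: ✗ (fails at j=2)
  i=1: ✗ (fails at j=2)
  i=2: ✗ (fails at j=2)
  i=3: ✗ (fails at j=4)
  i=4: ✗ (fails at j=4)
  i=5: ✗ (fails at j=5)
  i=6: ✓ (all of [6,12])
Positions where it holds: {6} → 1.

1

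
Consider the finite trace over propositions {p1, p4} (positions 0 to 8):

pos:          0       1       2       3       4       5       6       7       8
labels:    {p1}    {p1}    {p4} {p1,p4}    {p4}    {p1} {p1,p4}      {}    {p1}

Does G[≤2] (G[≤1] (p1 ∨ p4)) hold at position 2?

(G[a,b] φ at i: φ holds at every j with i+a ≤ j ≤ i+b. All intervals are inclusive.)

Check G[≤1] (p1 ∨ p4) at every j in [2,4]:
  j=2: holds on [2,3]
  j=3: holds on [3,4]
  j=4: holds on [4,5]
All positions satisfy it → formula holds.

Holds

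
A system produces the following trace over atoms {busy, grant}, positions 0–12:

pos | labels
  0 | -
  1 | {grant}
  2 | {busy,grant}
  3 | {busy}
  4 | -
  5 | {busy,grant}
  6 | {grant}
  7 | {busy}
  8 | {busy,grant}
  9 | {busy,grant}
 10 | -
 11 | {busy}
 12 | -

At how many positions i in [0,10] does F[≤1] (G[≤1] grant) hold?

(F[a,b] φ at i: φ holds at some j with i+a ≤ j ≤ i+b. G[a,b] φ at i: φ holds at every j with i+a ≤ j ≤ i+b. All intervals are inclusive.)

6

Evaluate at each i in [0,10]:
  i=0: ✓ (witness j=1)
  i=1: ✓ (witness j=1)
  i=2: ✗ (none in [2,3])
  i=3: ✗ (none in [3,4])
  i=4: ✓ (witness j=5)
  i=5: ✓ (witness j=5)
  i=6: ✗ (none in [6,7])
  i=7: ✓ (witness j=8)
  i=8: ✓ (witness j=8)
  i=9: ✗ (none in [9,10])
  i=10: ✗ (none in [10,11])
Positions where it holds: {0, 1, 4, 5, 7, 8} → 6.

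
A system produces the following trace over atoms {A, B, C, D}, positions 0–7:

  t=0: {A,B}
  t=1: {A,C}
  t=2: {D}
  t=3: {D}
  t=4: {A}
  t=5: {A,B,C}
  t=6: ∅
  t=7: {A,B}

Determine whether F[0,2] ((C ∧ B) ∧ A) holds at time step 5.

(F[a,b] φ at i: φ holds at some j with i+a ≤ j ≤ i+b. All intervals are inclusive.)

True

Check ((C ∧ B) ∧ A) at each j in [5,7]:
  j=5: true
  j=6: false
  j=7: false
Found at j=5 → formula holds.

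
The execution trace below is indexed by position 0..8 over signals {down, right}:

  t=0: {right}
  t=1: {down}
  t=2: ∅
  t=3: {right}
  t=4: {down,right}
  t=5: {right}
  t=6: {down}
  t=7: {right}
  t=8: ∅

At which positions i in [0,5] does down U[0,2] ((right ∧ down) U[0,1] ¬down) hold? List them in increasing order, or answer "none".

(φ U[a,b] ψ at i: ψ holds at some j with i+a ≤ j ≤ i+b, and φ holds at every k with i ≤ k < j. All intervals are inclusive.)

0, 1, 2, 3, 4, 5

Evaluate at each i in [0,5]:
  i=0: ✓ (rhs at j=0)
  i=1: ✓ (rhs at j=2; lhs holds on [1,1])
  i=2: ✓ (rhs at j=2)
  i=3: ✓ (rhs at j=3)
  i=4: ✓ (rhs at j=4)
  i=5: ✓ (rhs at j=5)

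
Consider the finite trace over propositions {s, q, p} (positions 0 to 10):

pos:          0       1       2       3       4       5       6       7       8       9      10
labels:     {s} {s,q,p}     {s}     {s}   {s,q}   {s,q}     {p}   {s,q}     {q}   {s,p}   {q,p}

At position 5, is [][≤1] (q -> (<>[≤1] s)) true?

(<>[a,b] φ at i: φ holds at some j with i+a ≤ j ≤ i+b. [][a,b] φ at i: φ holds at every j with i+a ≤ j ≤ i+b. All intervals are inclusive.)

Yes

Check (q -> (<>[≤1] s)) at every j in [5,6]:
  j=5: antecedent true; consequent holds (witness at 5) → ✓
  j=6: antecedent false → ✓
All positions satisfy it → formula holds.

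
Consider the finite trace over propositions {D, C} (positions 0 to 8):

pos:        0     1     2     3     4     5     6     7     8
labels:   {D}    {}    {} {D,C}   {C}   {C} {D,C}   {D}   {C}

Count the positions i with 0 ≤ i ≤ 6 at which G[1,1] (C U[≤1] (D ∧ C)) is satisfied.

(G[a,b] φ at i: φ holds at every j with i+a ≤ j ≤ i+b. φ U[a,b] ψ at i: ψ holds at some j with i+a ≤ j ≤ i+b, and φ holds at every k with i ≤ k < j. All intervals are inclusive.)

3

Evaluate at each i in [0,6]:
  i=0: ✗ (fails at j=1)
  i=1: ✗ (fails at j=2)
  i=2: ✓ (all of [3,3])
  i=3: ✗ (fails at j=4)
  i=4: ✓ (all of [5,5])
  i=5: ✓ (all of [6,6])
  i=6: ✗ (fails at j=7)
Positions where it holds: {2, 4, 5} → 3.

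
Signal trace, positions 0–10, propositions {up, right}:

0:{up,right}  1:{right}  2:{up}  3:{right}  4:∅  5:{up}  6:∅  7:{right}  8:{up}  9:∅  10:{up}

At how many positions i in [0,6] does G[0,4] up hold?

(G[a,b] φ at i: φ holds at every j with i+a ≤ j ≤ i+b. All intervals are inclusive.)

0

Evaluate at each i in [0,6]:
  i=0: ✗ (fails at j=1)
  i=1: ✗ (fails at j=1)
  i=2: ✗ (fails at j=3)
  i=3: ✗ (fails at j=3)
  i=4: ✗ (fails at j=4)
  i=5: ✗ (fails at j=6)
  i=6: ✗ (fails at j=6)
Positions where it holds: {} → 0.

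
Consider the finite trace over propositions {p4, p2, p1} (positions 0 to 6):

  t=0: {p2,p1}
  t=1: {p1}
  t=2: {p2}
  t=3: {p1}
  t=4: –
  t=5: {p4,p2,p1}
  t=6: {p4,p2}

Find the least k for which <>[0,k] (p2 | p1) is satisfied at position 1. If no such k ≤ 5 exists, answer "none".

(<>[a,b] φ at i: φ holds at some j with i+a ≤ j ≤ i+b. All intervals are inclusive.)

Scan j = 1,2,… for (p2 | p1):
  j=1: holds
First hit at j=1, so smallest k = 1-1 = 0.

0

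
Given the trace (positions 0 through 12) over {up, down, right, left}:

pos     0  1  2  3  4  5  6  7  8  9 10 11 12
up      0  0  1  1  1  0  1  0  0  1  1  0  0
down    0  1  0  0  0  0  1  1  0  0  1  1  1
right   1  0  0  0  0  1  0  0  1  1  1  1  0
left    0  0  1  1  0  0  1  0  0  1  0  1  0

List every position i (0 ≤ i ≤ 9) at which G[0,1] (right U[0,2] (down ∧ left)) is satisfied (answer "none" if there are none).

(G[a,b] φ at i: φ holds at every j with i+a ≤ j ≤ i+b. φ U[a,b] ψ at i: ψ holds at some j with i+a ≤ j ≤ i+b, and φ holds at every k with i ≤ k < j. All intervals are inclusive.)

Evaluate at each i in [0,9]:
  i=0: ✗ (fails at j=0)
  i=1: ✗ (fails at j=1)
  i=2: ✗ (fails at j=2)
  i=3: ✗ (fails at j=3)
  i=4: ✗ (fails at j=4)
  i=5: ✓ (all of [5,6])
  i=6: ✗ (fails at j=7)
  i=7: ✗ (fails at j=7)
  i=8: ✗ (fails at j=8)
  i=9: ✓ (all of [9,10])

5, 9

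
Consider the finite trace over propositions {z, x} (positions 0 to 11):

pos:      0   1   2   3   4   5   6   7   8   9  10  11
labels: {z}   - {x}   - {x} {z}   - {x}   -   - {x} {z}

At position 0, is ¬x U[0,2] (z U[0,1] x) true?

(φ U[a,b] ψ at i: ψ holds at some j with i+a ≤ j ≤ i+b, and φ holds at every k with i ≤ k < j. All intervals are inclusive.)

Need some j in [0,2] with (z U[0,1] x), and ¬x at every k in [0,j-1].
  j=0: (z U[0,1] x) — fails.
  j=1: (z U[0,1] x) — fails.
  j=2: (z U[0,1] x) holds; ¬x holds at every k in [0,1] → satisfied.

Holds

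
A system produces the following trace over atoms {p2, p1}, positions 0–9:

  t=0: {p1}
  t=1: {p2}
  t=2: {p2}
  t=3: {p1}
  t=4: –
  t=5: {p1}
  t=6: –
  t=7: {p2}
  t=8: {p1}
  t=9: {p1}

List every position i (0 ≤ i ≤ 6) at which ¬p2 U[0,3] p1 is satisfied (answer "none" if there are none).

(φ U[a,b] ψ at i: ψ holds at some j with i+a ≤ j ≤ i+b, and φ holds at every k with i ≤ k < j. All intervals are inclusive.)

Evaluate at each i in [0,6]:
  i=0: ✓ (rhs at j=0)
  i=1: ✗ (lhs fails at k=1 before rhs at j=3)
  i=2: ✗ (lhs fails at k=2 before rhs at j=3)
  i=3: ✓ (rhs at j=3)
  i=4: ✓ (rhs at j=5; lhs holds on [4,4])
  i=5: ✓ (rhs at j=5)
  i=6: ✗ (lhs fails at k=7 before rhs at j=8)

0, 3, 4, 5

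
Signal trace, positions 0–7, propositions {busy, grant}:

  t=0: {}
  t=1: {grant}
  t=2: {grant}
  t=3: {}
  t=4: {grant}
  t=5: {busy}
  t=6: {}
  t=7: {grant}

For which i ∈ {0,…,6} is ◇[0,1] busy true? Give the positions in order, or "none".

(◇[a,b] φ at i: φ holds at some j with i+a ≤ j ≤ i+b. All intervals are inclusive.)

4, 5

Evaluate at each i in [0,6]:
  i=0: ✗ (none in [0,1])
  i=1: ✗ (none in [1,2])
  i=2: ✗ (none in [2,3])
  i=3: ✗ (none in [3,4])
  i=4: ✓ (witness j=5)
  i=5: ✓ (witness j=5)
  i=6: ✗ (none in [6,7])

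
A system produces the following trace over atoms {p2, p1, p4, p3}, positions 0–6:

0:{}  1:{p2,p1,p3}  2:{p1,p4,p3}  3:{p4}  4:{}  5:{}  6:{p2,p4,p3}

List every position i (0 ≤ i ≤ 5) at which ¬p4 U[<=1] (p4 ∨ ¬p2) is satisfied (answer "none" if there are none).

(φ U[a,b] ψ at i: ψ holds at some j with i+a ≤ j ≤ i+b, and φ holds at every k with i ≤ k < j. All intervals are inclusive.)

Evaluate at each i in [0,5]:
  i=0: ✓ (rhs at j=0)
  i=1: ✓ (rhs at j=2; lhs holds on [1,1])
  i=2: ✓ (rhs at j=2)
  i=3: ✓ (rhs at j=3)
  i=4: ✓ (rhs at j=4)
  i=5: ✓ (rhs at j=5)

0, 1, 2, 3, 4, 5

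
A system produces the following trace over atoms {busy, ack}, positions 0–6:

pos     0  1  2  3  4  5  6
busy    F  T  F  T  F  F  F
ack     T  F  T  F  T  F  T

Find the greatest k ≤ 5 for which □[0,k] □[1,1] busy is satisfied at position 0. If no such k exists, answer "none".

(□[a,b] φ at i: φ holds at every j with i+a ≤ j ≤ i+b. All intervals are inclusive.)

□[1,1] busy must hold from j=0 onward; find where it first fails.
  j=0: holds
  j=1: fails
Holds on [0,0], so largest k = 0.

0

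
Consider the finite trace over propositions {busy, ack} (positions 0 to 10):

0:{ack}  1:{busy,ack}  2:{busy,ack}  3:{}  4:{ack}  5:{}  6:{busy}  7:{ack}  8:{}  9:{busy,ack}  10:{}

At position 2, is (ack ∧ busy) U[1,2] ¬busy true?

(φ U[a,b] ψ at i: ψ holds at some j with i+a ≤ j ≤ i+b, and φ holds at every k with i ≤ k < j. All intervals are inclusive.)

Yes

Need some j in [3,4] with ¬busy, and (ack ∧ busy) at every k in [2,j-1].
  j=3: ¬busy holds; (ack ∧ busy) holds at every k in [2,2] → satisfied.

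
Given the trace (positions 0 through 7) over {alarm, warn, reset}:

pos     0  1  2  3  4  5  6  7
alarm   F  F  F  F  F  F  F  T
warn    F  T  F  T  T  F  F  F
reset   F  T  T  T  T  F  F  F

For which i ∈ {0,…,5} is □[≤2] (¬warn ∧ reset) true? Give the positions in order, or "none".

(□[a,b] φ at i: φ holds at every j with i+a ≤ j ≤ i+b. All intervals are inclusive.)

none

Evaluate at each i in [0,5]:
  i=0: ✗ (fails at j=0)
  i=1: ✗ (fails at j=1)
  i=2: ✗ (fails at j=3)
  i=3: ✗ (fails at j=3)
  i=4: ✗ (fails at j=4)
  i=5: ✗ (fails at j=5)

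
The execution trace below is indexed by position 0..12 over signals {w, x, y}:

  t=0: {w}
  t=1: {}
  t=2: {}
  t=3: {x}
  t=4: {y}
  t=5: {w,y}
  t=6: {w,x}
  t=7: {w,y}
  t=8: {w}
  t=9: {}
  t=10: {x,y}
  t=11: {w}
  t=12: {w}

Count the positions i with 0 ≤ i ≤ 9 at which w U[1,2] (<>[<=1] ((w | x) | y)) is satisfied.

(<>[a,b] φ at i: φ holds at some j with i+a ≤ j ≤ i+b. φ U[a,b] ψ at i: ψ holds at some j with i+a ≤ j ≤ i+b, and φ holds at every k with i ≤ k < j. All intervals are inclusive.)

4

Evaluate at each i in [0,9]:
  i=0: ✗ (lhs fails at k=1 before rhs at j=2)
  i=1: ✗ (lhs fails at k=1 before rhs at j=2)
  i=2: ✗ (lhs fails at k=2 before rhs at j=3)
  i=3: ✗ (lhs fails at k=3 before rhs at j=4)
  i=4: ✗ (lhs fails at k=4 before rhs at j=5)
  i=5: ✓ (rhs at j=6; lhs holds on [5,5])
  i=6: ✓ (rhs at j=7; lhs holds on [6,6])
  i=7: ✓ (rhs at j=8; lhs holds on [7,7])
  i=8: ✓ (rhs at j=9; lhs holds on [8,8])
  i=9: ✗ (lhs fails at k=9 before rhs at j=10)
Positions where it holds: {5, 6, 7, 8} → 4.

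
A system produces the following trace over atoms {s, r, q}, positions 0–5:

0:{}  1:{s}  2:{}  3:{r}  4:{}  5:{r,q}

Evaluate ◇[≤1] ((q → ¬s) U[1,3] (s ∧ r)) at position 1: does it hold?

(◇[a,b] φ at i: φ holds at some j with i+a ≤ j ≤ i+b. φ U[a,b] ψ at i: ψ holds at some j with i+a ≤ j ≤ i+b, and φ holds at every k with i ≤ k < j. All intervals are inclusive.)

No

Check ((q → ¬s) U[1,3] (s ∧ r)) at each j in [1,2]:
  j=1: fails
  j=2: fails
No position in the window satisfies it → formula fails.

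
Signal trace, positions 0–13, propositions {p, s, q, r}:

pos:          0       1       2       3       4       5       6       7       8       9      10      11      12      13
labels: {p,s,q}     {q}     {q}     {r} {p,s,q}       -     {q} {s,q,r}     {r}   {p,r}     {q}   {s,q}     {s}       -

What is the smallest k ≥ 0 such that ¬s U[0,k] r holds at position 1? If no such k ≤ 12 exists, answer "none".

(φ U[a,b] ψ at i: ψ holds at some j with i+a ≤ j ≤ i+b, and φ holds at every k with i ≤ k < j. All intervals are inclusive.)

Need earliest j ≥ 1 with r, and ¬s at every k in [1,j-1].
  j=1: rhs fails.
  j=2: rhs fails.
  j=3: rhs holds; lhs holds on [1,2]. k = 2.

2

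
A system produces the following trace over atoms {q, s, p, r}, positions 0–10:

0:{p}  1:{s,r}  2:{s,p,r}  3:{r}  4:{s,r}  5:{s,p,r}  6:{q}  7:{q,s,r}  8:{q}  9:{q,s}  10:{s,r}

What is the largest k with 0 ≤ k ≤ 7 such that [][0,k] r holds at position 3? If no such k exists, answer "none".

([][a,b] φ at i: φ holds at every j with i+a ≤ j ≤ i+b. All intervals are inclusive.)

2

r must hold from j=3 onward; find where it first fails.
  j=3: holds
  j=4: holds
  j=5: holds
  j=6: fails
Holds on [3,5], so largest k = 2.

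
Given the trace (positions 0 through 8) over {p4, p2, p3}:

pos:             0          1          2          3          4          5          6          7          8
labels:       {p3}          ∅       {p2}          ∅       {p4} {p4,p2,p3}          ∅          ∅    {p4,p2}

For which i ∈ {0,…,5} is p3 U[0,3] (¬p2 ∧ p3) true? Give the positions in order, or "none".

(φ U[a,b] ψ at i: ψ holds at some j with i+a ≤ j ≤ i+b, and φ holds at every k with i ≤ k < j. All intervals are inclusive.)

Evaluate at each i in [0,5]:
  i=0: ✓ (rhs at j=0)
  i=1: ✗ (no rhs in [1,4])
  i=2: ✗ (no rhs in [2,5])
  i=3: ✗ (no rhs in [3,6])
  i=4: ✗ (no rhs in [4,7])
  i=5: ✗ (no rhs in [5,8])

0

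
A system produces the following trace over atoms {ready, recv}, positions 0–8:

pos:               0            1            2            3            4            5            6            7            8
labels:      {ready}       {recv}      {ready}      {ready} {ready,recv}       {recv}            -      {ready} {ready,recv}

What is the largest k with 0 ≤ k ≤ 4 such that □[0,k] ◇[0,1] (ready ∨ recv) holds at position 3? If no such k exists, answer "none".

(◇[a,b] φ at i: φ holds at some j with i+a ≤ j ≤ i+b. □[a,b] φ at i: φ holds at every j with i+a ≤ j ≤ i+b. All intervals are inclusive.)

4

◇[0,1] (ready ∨ recv) must hold from j=3 onward; find where it first fails.
  j=3: holds
  j=4: holds
  j=5: holds
  j=6: holds
  j=7: holds
Holds through j=7; largest k = 4.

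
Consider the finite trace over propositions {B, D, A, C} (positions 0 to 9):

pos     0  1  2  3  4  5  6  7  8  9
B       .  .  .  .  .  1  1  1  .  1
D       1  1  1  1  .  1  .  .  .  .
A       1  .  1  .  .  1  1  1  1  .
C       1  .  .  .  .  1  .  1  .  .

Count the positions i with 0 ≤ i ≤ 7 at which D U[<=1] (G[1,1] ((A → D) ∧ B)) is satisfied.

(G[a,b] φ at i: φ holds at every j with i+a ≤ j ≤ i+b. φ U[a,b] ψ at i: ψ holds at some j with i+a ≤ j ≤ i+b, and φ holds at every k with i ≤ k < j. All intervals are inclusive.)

Evaluate at each i in [0,7]:
  i=0: ✗ (no rhs in [0,1])
  i=1: ✗ (no rhs in [1,2])
  i=2: ✗ (no rhs in [2,3])
  i=3: ✓ (rhs at j=4; lhs holds on [3,3])
  i=4: ✓ (rhs at j=4)
  i=5: ✗ (no rhs in [5,6])
  i=6: ✗ (no rhs in [6,7])
  i=7: ✗ (lhs fails at k=7 before rhs at j=8)
Positions where it holds: {3, 4} → 2.

2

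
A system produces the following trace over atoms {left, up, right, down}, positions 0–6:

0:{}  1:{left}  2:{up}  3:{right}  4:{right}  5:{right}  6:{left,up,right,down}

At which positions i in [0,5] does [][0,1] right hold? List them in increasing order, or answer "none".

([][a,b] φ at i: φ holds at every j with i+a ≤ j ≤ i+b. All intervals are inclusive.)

3, 4, 5

Evaluate at each i in [0,5]:
  i=0: ✗ (fails at j=0)
  i=1: ✗ (fails at j=1)
  i=2: ✗ (fails at j=2)
  i=3: ✓ (all of [3,4])
  i=4: ✓ (all of [4,5])
  i=5: ✓ (all of [5,6])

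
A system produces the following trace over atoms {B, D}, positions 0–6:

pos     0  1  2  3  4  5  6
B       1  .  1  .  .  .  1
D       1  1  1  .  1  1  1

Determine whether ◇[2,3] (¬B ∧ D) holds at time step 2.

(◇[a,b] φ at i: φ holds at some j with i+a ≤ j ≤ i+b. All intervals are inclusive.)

True

Check (¬B ∧ D) at each j in [4,5]:
  j=4: true
  j=5: true
Found at j=4 → formula holds.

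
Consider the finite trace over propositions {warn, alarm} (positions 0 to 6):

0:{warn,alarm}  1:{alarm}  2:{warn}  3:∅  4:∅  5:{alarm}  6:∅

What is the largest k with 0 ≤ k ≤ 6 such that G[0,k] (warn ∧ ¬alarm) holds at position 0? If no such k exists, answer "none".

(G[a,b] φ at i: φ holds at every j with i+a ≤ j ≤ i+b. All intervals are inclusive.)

(warn ∧ ¬alarm) must hold from j=0 onward; find where it first fails.
  j=0: fails → no k works.

none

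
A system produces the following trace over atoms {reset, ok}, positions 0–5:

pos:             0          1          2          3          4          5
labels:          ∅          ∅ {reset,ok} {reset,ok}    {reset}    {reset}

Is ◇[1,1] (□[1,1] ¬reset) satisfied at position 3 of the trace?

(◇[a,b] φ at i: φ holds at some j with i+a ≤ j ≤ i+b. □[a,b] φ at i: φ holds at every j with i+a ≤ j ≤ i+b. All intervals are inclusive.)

Does not hold

Check □[1,1] ¬reset at each j in [4,4]:
  j=4: fails at 5
No position in the window satisfies it → formula fails.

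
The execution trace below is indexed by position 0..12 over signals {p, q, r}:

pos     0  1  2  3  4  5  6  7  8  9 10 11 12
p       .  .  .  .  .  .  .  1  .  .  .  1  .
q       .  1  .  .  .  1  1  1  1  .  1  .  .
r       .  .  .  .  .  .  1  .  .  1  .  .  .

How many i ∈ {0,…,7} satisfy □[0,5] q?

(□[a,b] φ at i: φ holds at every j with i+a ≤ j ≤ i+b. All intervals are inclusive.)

0

Evaluate at each i in [0,7]:
  i=0: ✗ (fails at j=0)
  i=1: ✗ (fails at j=2)
  i=2: ✗ (fails at j=2)
  i=3: ✗ (fails at j=3)
  i=4: ✗ (fails at j=4)
  i=5: ✗ (fails at j=9)
  i=6: ✗ (fails at j=9)
  i=7: ✗ (fails at j=9)
Positions where it holds: {} → 0.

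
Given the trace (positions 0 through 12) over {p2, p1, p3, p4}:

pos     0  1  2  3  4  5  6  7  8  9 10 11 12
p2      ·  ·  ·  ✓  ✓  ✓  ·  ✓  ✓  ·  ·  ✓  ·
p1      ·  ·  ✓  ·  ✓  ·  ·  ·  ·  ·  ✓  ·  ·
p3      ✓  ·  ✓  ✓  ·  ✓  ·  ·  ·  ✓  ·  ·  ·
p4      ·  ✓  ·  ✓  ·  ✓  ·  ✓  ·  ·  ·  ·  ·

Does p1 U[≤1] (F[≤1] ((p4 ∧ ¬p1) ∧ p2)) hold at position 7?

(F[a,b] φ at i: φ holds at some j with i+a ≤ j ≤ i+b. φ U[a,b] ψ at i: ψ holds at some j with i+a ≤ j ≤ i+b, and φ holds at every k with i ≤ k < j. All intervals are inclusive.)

Need some j in [7,8] with F[≤1] ((p4 ∧ ¬p1) ∧ p2), and p1 at every k in [7,j-1].
  j=7: F[≤1] ((p4 ∧ ¬p1) ∧ p2) holds; no prefix to check → satisfied.

Holds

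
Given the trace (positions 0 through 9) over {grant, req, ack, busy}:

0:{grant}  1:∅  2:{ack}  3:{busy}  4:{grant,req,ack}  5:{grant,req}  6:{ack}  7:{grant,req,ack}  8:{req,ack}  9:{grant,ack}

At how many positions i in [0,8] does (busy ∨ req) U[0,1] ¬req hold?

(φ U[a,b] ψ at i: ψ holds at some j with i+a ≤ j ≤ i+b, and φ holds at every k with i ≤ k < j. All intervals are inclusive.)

7

Evaluate at each i in [0,8]:
  i=0: ✓ (rhs at j=0)
  i=1: ✓ (rhs at j=1)
  i=2: ✓ (rhs at j=2)
  i=3: ✓ (rhs at j=3)
  i=4: ✗ (no rhs in [4,5])
  i=5: ✓ (rhs at j=6; lhs holds on [5,5])
  i=6: ✓ (rhs at j=6)
  i=7: ✗ (no rhs in [7,8])
  i=8: ✓ (rhs at j=9; lhs holds on [8,8])
Positions where it holds: {0, 1, 2, 3, 5, 6, 8} → 7.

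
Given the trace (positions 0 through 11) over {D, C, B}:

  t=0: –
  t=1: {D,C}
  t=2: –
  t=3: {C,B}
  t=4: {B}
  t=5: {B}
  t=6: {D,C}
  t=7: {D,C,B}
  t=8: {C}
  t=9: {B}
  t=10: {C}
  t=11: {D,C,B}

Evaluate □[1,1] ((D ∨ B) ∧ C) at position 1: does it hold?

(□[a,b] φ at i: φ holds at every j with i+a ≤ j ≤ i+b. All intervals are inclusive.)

Check ((D ∨ B) ∧ C) at every j in [2,2]:
  j=2: false
Fails at j=2 → formula fails.

Does not hold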